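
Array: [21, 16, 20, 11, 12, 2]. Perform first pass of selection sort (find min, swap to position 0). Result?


After one pass: [2, 16, 20, 11, 12, 21]


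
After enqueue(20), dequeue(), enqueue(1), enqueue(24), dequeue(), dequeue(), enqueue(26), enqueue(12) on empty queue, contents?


enqueue(20) -> [20]
dequeue() returns 20 -> []
enqueue(1) -> [1]
enqueue(24) -> [1, 24]
dequeue() returns 1 -> [24]
dequeue() returns 24 -> []
enqueue(26) -> [26]
enqueue(12) -> [26, 12]
Final queue (front to back): [26, 12]


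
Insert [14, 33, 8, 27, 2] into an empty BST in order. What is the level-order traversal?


Root = 14; build tree by BST insertion.
Level-Order traversal: [14, 8, 33, 2, 27]


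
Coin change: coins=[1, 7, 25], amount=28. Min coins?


dp[0]=0; dp[i]=1+min(dp[i-c] for c in coins)
...dp[23]=5, dp[24]=6, dp[25]=1, dp[26]=2, dp[27]=3, dp[28]=4
Minimum coins for 28 = 4


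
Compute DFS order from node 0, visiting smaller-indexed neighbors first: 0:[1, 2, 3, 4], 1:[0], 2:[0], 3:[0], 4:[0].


DFS stack-based: start with [0]
Visit order: [0, 1, 2, 3, 4]


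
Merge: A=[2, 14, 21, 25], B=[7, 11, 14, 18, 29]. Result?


Compare heads, take smaller each step.
Merged: [2, 7, 11, 14, 14, 18, 21, 25, 29]


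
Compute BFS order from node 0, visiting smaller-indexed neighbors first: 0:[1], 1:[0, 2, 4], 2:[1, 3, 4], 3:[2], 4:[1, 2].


BFS queue: start with [0]
Visit order: [0, 1, 2, 4, 3]


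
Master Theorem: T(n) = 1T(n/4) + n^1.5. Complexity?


a=1, b=4, c=1.5. log_4(1)=0 < c=1.5. Case 3: O(n^c) = O(n^1.500)
Complexity: O(n^1.500)


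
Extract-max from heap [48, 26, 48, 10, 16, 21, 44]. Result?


Max = 48
Replace root with last, heapify down
Resulting heap: [48, 26, 44, 10, 16, 21]


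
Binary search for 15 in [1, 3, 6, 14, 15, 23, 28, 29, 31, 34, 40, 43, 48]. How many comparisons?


Search for 15:
[0,12] mid=6 arr[6]=28
[0,5] mid=2 arr[2]=6
[3,5] mid=4 arr[4]=15
Total: 3 comparisons


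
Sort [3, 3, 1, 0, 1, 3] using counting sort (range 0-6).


Count array: [1, 2, 0, 3, 0, 0, 0]
Reconstruct: [0, 1, 1, 3, 3, 3]


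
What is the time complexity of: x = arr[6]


Analysis: constant-time operation, no loop
Complexity: O(1)


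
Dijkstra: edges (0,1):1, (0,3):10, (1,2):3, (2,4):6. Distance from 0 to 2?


Dijkstra from 0:
Distances: {0: 0, 1: 1, 2: 4, 3: 10, 4: 10}
Shortest distance to 2 = 4, path = [0, 1, 2]


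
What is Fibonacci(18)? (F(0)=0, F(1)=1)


F(n)=F(n-1)+F(n-2)
...F(16)=987, F(17)=1597, F(18)=2584


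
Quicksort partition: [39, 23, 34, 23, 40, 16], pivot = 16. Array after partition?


Elements <= 16 go left of pivot.
Result: [16, 23, 34, 23, 40, 39], pivot at index 0


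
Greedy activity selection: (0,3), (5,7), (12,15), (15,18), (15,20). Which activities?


Greedy: pick earliest-ending, then skip overlaps.
Selected (4 activities): [(0, 3), (5, 7), (12, 15), (15, 18)]


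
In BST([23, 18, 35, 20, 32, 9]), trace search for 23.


BST root = 23
Search for 23: compare at each node
Path: [23]


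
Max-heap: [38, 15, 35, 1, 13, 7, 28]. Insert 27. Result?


Append 27: [38, 15, 35, 1, 13, 7, 28, 27]
Bubble up: swap idx 7(27) with idx 3(1); swap idx 3(27) with idx 1(15)
Result: [38, 27, 35, 15, 13, 7, 28, 1]


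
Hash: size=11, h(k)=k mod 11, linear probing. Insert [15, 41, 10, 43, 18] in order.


Insertions: 15->slot 4; 41->slot 8; 10->slot 10; 43->slot 0; 18->slot 7
Table: [43, None, None, None, 15, None, None, 18, 41, None, 10]


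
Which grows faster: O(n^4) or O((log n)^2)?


polylogarithmic grows slower than quartic
O((log n)^2) is asymptotically smaller; O(n^4) grows faster


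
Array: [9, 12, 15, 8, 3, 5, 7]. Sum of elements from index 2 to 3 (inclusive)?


Prefix sums: [0, 9, 21, 36, 44, 47, 52, 59]
Sum[2..3] = prefix[4] - prefix[2] = 44 - 21 = 23


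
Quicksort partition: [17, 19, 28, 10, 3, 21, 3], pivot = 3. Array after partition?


Elements <= 3 go left of pivot.
Result: [3, 3, 28, 10, 17, 21, 19], pivot at index 1


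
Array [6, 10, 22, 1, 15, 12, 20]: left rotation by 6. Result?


Left rotate by 6: [20, 6, 10, 22, 1, 15, 12]


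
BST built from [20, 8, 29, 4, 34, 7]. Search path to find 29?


BST root = 20
Search for 29: compare at each node
Path: [20, 29]


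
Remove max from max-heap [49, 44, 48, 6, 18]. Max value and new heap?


Max = 49
Replace root with last, heapify down
Resulting heap: [48, 44, 18, 6]


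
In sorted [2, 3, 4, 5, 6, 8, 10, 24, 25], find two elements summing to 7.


Two pointers: lo=0, hi=8
Found pair: (2, 5) summing to 7


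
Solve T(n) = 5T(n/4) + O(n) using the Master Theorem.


a=5, b=4, c=1. log_4(5)=1.161 > c=1. Case 1: O(n^log_b(a)) = O(n^1.161)
Complexity: O(n^1.161)


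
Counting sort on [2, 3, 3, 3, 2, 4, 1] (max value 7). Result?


Count array: [0, 1, 2, 3, 1, 0, 0, 0]
Reconstruct: [1, 2, 2, 3, 3, 3, 4]


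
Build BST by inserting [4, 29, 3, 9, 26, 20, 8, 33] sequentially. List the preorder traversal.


Root = 4; build tree by BST insertion.
Preorder traversal: [4, 3, 29, 9, 8, 26, 20, 33]


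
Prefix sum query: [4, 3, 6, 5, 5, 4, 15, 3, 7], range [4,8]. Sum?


Prefix sums: [0, 4, 7, 13, 18, 23, 27, 42, 45, 52]
Sum[4..8] = prefix[9] - prefix[4] = 52 - 18 = 34


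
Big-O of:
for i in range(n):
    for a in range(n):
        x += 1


Per nesting level: O(n) * O(n) = O(n^2)
Complexity: O(n^2)


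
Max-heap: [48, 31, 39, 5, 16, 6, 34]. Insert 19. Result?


Append 19: [48, 31, 39, 5, 16, 6, 34, 19]
Bubble up: swap idx 7(19) with idx 3(5)
Result: [48, 31, 39, 19, 16, 6, 34, 5]


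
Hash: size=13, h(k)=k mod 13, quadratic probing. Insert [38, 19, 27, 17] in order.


Insertions: 38->slot 12; 19->slot 6; 27->slot 1; 17->slot 4
Table: [None, 27, None, None, 17, None, 19, None, None, None, None, None, 38]


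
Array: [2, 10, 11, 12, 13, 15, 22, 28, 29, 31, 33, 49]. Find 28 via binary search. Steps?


Search for 28:
[0,11] mid=5 arr[5]=15
[6,11] mid=8 arr[8]=29
[6,7] mid=6 arr[6]=22
[7,7] mid=7 arr[7]=28
Total: 4 comparisons


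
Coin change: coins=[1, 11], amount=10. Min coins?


dp[0]=0; dp[i]=1+min(dp[i-c] for c in coins)
...dp[5]=5, dp[6]=6, dp[7]=7, dp[8]=8, dp[9]=9, dp[10]=10
Minimum coins for 10 = 10


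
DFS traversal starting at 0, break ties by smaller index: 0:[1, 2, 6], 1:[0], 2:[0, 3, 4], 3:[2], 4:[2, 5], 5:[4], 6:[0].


DFS stack-based: start with [0]
Visit order: [0, 1, 2, 3, 4, 5, 6]


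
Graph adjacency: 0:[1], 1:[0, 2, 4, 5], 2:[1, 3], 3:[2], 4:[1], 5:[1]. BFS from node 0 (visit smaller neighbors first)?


BFS queue: start with [0]
Visit order: [0, 1, 2, 4, 5, 3]


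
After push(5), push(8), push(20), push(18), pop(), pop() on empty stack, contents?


push(5) -> [5]
push(8) -> [5, 8]
push(20) -> [5, 8, 20]
push(18) -> [5, 8, 20, 18]
pop() returns 18 -> [5, 8, 20]
pop() returns 20 -> [5, 8]
Final stack (bottom to top): [5, 8]


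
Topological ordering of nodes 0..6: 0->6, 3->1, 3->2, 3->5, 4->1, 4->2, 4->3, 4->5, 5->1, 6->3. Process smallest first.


Kahn's algorithm, process smallest node first
Order: [0, 4, 6, 3, 2, 5, 1]


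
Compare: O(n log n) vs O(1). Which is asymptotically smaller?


constant grows slower than linearithmic
O(1) is asymptotically smaller; O(n log n) grows faster


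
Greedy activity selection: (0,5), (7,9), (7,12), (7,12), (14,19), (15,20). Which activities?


Greedy: pick earliest-ending, then skip overlaps.
Selected (3 activities): [(0, 5), (7, 9), (14, 19)]


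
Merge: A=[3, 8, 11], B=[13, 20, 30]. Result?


Compare heads, take smaller each step.
Merged: [3, 8, 11, 13, 20, 30]


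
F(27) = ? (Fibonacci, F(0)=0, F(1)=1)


F(n)=F(n-1)+F(n-2)
...F(25)=75025, F(26)=121393, F(27)=196418


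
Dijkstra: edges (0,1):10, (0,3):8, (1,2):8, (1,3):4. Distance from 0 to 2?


Dijkstra from 0:
Distances: {0: 0, 1: 10, 2: 18, 3: 8}
Shortest distance to 2 = 18, path = [0, 1, 2]


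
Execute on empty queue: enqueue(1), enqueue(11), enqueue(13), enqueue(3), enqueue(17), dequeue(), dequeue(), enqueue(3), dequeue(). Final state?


enqueue(1) -> [1]
enqueue(11) -> [1, 11]
enqueue(13) -> [1, 11, 13]
enqueue(3) -> [1, 11, 13, 3]
enqueue(17) -> [1, 11, 13, 3, 17]
dequeue() returns 1 -> [11, 13, 3, 17]
dequeue() returns 11 -> [13, 3, 17]
enqueue(3) -> [13, 3, 17, 3]
dequeue() returns 13 -> [3, 17, 3]
Final queue (front to back): [3, 17, 3]


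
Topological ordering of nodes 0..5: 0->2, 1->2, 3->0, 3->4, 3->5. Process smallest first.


Kahn's algorithm, process smallest node first
Order: [1, 3, 0, 2, 4, 5]


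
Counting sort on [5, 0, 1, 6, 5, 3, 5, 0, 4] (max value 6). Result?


Count array: [2, 1, 0, 1, 1, 3, 1]
Reconstruct: [0, 0, 1, 3, 4, 5, 5, 5, 6]


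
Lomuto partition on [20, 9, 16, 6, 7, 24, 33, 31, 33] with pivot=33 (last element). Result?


Elements <= 33 go left of pivot.
Result: [20, 9, 16, 6, 7, 24, 33, 31, 33], pivot at index 8


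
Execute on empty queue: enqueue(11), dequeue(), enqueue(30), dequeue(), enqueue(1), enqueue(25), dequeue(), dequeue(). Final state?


enqueue(11) -> [11]
dequeue() returns 11 -> []
enqueue(30) -> [30]
dequeue() returns 30 -> []
enqueue(1) -> [1]
enqueue(25) -> [1, 25]
dequeue() returns 1 -> [25]
dequeue() returns 25 -> []
Final queue (front to back): []


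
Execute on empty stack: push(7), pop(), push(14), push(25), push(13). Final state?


push(7) -> [7]
pop() returns 7 -> []
push(14) -> [14]
push(25) -> [14, 25]
push(13) -> [14, 25, 13]
Final stack (bottom to top): [14, 25, 13]


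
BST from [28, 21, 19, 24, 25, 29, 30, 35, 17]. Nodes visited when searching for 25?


BST root = 28
Search for 25: compare at each node
Path: [28, 21, 24, 25]


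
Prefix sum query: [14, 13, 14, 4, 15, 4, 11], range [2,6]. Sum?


Prefix sums: [0, 14, 27, 41, 45, 60, 64, 75]
Sum[2..6] = prefix[7] - prefix[2] = 75 - 27 = 48


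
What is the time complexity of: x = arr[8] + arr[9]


Analysis: constant-time operation, no loop
Complexity: O(1)


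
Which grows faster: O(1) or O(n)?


constant grows slower than linear
O(1) is asymptotically smaller; O(n) grows faster


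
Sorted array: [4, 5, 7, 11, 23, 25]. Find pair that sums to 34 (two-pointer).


Two pointers: lo=0, hi=5
Found pair: (11, 23) summing to 34


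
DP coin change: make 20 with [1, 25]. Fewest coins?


dp[0]=0; dp[i]=1+min(dp[i-c] for c in coins)
...dp[15]=15, dp[16]=16, dp[17]=17, dp[18]=18, dp[19]=19, dp[20]=20
Minimum coins for 20 = 20


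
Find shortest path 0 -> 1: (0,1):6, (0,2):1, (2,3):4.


Dijkstra from 0:
Distances: {0: 0, 1: 6, 2: 1, 3: 5}
Shortest distance to 1 = 6, path = [0, 1]


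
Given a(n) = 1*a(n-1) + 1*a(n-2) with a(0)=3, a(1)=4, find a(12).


Build bottom-up:
...a(10)=322, a(11)=521, a(12)=1*521+1*322=843


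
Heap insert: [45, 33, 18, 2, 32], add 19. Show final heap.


Append 19: [45, 33, 18, 2, 32, 19]
Bubble up: swap idx 5(19) with idx 2(18)
Result: [45, 33, 19, 2, 32, 18]


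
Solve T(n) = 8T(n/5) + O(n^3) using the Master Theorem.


a=8, b=5, c=3. log_5(8)=1.292 < c=3. Case 3: O(n^c) = O(n^3)
Complexity: O(n^3)


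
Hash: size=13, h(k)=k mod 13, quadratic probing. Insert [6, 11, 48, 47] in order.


Insertions: 6->slot 6; 11->slot 11; 48->slot 9; 47->slot 8
Table: [None, None, None, None, None, None, 6, None, 47, 48, None, 11, None]


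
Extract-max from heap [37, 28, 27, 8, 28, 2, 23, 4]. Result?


Max = 37
Replace root with last, heapify down
Resulting heap: [28, 28, 27, 8, 4, 2, 23]


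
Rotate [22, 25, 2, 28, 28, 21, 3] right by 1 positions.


Right rotate by 1: [3, 22, 25, 2, 28, 28, 21]


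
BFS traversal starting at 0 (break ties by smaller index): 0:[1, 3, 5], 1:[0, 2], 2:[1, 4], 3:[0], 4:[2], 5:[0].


BFS queue: start with [0]
Visit order: [0, 1, 3, 5, 2, 4]


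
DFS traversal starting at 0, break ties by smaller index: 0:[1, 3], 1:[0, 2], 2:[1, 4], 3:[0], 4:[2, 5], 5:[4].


DFS stack-based: start with [0]
Visit order: [0, 1, 2, 4, 5, 3]


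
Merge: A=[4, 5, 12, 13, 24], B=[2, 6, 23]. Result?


Compare heads, take smaller each step.
Merged: [2, 4, 5, 6, 12, 13, 23, 24]


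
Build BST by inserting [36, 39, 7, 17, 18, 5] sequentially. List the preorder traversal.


Root = 36; build tree by BST insertion.
Preorder traversal: [36, 7, 5, 17, 18, 39]


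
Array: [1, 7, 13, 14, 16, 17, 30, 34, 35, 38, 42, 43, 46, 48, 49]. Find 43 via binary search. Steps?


Search for 43:
[0,14] mid=7 arr[7]=34
[8,14] mid=11 arr[11]=43
Total: 2 comparisons


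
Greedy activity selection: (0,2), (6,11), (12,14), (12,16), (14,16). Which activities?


Greedy: pick earliest-ending, then skip overlaps.
Selected (4 activities): [(0, 2), (6, 11), (12, 14), (14, 16)]


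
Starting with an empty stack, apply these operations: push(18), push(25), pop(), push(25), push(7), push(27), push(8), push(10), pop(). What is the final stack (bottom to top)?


push(18) -> [18]
push(25) -> [18, 25]
pop() returns 25 -> [18]
push(25) -> [18, 25]
push(7) -> [18, 25, 7]
push(27) -> [18, 25, 7, 27]
push(8) -> [18, 25, 7, 27, 8]
push(10) -> [18, 25, 7, 27, 8, 10]
pop() returns 10 -> [18, 25, 7, 27, 8]
Final stack (bottom to top): [18, 25, 7, 27, 8]


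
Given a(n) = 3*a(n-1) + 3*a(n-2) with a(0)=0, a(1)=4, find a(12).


Build bottom-up:
...a(10)=535572, a(11)=2030508, a(12)=3*2030508+3*535572=7698240


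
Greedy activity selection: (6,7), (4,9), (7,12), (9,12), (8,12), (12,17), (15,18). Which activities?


Greedy: pick earliest-ending, then skip overlaps.
Selected (3 activities): [(6, 7), (7, 12), (12, 17)]


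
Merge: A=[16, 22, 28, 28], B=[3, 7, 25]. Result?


Compare heads, take smaller each step.
Merged: [3, 7, 16, 22, 25, 28, 28]


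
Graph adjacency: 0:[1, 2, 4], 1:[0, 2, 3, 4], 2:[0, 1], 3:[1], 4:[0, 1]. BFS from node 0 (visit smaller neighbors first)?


BFS queue: start with [0]
Visit order: [0, 1, 2, 4, 3]


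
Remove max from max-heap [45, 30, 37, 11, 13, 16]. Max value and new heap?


Max = 45
Replace root with last, heapify down
Resulting heap: [37, 30, 16, 11, 13]


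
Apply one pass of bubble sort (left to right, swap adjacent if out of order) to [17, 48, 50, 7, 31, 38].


After one pass: [17, 48, 7, 31, 38, 50]


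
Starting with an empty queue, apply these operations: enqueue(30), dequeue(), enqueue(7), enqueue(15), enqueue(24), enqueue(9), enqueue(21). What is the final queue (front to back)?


enqueue(30) -> [30]
dequeue() returns 30 -> []
enqueue(7) -> [7]
enqueue(15) -> [7, 15]
enqueue(24) -> [7, 15, 24]
enqueue(9) -> [7, 15, 24, 9]
enqueue(21) -> [7, 15, 24, 9, 21]
Final queue (front to back): [7, 15, 24, 9, 21]


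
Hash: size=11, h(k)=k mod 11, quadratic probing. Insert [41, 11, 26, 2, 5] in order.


Insertions: 41->slot 8; 11->slot 0; 26->slot 4; 2->slot 2; 5->slot 5
Table: [11, None, 2, None, 26, 5, None, None, 41, None, None]


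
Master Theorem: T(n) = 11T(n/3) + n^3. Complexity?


a=11, b=3, c=3. log_3(11)=2.183 < c=3. Case 3: O(n^c) = O(n^3)
Complexity: O(n^3)


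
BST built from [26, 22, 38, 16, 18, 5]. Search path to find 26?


BST root = 26
Search for 26: compare at each node
Path: [26]


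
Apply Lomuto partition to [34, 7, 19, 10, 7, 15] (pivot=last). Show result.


Elements <= 15 go left of pivot.
Result: [7, 10, 7, 15, 19, 34], pivot at index 3


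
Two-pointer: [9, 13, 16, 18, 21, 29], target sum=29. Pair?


Two pointers: lo=0, hi=5
Found pair: (13, 16) summing to 29


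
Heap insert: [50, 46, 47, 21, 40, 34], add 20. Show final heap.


Append 20: [50, 46, 47, 21, 40, 34, 20]
Bubble up: no swaps needed
Result: [50, 46, 47, 21, 40, 34, 20]


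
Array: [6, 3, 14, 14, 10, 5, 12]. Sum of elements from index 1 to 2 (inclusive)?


Prefix sums: [0, 6, 9, 23, 37, 47, 52, 64]
Sum[1..2] = prefix[3] - prefix[1] = 23 - 6 = 17


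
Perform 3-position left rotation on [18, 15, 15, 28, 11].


Left rotate by 3: [28, 11, 18, 15, 15]


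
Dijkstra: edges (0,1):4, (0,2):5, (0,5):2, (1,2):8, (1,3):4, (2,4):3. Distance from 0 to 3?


Dijkstra from 0:
Distances: {0: 0, 1: 4, 2: 5, 3: 8, 4: 8, 5: 2}
Shortest distance to 3 = 8, path = [0, 1, 3]


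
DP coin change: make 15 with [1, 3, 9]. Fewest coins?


dp[0]=0; dp[i]=1+min(dp[i-c] for c in coins)
...dp[10]=2, dp[11]=3, dp[12]=2, dp[13]=3, dp[14]=4, dp[15]=3
Minimum coins for 15 = 3


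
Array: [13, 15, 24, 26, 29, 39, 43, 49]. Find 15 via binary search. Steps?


Search for 15:
[0,7] mid=3 arr[3]=26
[0,2] mid=1 arr[1]=15
Total: 2 comparisons


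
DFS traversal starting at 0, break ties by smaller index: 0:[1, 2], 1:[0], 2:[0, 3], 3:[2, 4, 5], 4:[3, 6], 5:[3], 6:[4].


DFS stack-based: start with [0]
Visit order: [0, 1, 2, 3, 4, 6, 5]


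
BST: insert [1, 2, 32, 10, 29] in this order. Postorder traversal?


Root = 1; build tree by BST insertion.
Postorder traversal: [29, 10, 32, 2, 1]


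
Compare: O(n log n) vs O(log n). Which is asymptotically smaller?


logarithmic grows slower than linearithmic
O(log n) is asymptotically smaller; O(n log n) grows faster


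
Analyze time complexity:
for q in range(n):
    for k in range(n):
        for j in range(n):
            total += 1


Per nesting level: O(n) * O(n) * O(n) = O(n^3)
Complexity: O(n^3)


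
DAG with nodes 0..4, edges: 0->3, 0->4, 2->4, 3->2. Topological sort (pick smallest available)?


Kahn's algorithm, process smallest node first
Order: [0, 1, 3, 2, 4]


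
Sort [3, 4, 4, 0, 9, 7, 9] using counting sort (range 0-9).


Count array: [1, 0, 0, 1, 2, 0, 0, 1, 0, 2]
Reconstruct: [0, 3, 4, 4, 7, 9, 9]


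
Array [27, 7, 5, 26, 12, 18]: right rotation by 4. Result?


Right rotate by 4: [5, 26, 12, 18, 27, 7]


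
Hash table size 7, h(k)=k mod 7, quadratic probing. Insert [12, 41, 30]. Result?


Insertions: 12->slot 5; 41->slot 6; 30->slot 2
Table: [None, None, 30, None, None, 12, 41]


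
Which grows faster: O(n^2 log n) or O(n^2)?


quadratic grows slower than n^2 log n
O(n^2) is asymptotically smaller; O(n^2 log n) grows faster


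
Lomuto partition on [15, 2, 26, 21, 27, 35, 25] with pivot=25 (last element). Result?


Elements <= 25 go left of pivot.
Result: [15, 2, 21, 25, 27, 35, 26], pivot at index 3


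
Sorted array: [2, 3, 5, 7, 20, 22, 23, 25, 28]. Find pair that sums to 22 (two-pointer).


Two pointers: lo=0, hi=8
Found pair: (2, 20) summing to 22


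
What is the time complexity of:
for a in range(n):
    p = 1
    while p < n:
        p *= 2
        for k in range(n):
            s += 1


Per nesting level: O(n) * O(log n) * O(n) = O(n^2 log n)
Complexity: O(n^2 log n)


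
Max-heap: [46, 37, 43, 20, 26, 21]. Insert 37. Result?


Append 37: [46, 37, 43, 20, 26, 21, 37]
Bubble up: no swaps needed
Result: [46, 37, 43, 20, 26, 21, 37]


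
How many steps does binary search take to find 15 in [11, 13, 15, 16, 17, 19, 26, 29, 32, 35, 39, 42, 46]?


Search for 15:
[0,12] mid=6 arr[6]=26
[0,5] mid=2 arr[2]=15
Total: 2 comparisons


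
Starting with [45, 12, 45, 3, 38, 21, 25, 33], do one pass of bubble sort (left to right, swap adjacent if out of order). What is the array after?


After one pass: [12, 45, 3, 38, 21, 25, 33, 45]


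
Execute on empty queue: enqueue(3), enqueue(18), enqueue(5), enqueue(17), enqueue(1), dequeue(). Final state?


enqueue(3) -> [3]
enqueue(18) -> [3, 18]
enqueue(5) -> [3, 18, 5]
enqueue(17) -> [3, 18, 5, 17]
enqueue(1) -> [3, 18, 5, 17, 1]
dequeue() returns 3 -> [18, 5, 17, 1]
Final queue (front to back): [18, 5, 17, 1]


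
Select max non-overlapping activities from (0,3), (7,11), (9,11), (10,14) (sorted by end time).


Greedy: pick earliest-ending, then skip overlaps.
Selected (2 activities): [(0, 3), (7, 11)]


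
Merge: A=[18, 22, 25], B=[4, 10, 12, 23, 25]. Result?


Compare heads, take smaller each step.
Merged: [4, 10, 12, 18, 22, 23, 25, 25]


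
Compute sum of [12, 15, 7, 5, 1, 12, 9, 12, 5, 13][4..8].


Prefix sums: [0, 12, 27, 34, 39, 40, 52, 61, 73, 78, 91]
Sum[4..8] = prefix[9] - prefix[4] = 78 - 39 = 39


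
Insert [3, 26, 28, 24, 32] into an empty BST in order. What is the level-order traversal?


Root = 3; build tree by BST insertion.
Level-Order traversal: [3, 26, 24, 28, 32]


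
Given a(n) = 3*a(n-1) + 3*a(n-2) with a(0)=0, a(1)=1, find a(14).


Build bottom-up:
...a(12)=1924560, a(13)=7296561, a(14)=3*7296561+3*1924560=27663363


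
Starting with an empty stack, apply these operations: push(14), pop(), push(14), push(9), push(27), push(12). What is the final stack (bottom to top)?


push(14) -> [14]
pop() returns 14 -> []
push(14) -> [14]
push(9) -> [14, 9]
push(27) -> [14, 9, 27]
push(12) -> [14, 9, 27, 12]
Final stack (bottom to top): [14, 9, 27, 12]


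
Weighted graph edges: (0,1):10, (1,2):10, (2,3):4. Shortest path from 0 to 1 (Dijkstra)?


Dijkstra from 0:
Distances: {0: 0, 1: 10, 2: 20, 3: 24}
Shortest distance to 1 = 10, path = [0, 1]


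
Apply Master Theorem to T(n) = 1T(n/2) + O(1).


a=1, b=2, c=0. log_2(1)=0 = c=0. Case 2: O(n^c log n) = O(log n)
Complexity: O(log n)


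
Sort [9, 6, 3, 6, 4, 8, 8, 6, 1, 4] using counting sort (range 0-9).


Count array: [0, 1, 0, 1, 2, 0, 3, 0, 2, 1]
Reconstruct: [1, 3, 4, 4, 6, 6, 6, 8, 8, 9]


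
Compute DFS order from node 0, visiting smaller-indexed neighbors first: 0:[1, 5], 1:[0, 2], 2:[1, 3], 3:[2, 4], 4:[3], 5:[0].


DFS stack-based: start with [0]
Visit order: [0, 1, 2, 3, 4, 5]


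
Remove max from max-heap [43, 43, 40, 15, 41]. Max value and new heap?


Max = 43
Replace root with last, heapify down
Resulting heap: [43, 41, 40, 15]


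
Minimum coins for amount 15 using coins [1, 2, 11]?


dp[0]=0; dp[i]=1+min(dp[i-c] for c in coins)
...dp[10]=5, dp[11]=1, dp[12]=2, dp[13]=2, dp[14]=3, dp[15]=3
Minimum coins for 15 = 3


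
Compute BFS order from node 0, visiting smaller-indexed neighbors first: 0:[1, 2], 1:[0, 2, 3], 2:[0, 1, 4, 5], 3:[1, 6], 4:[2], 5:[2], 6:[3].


BFS queue: start with [0]
Visit order: [0, 1, 2, 3, 4, 5, 6]


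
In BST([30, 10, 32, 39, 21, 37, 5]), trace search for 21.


BST root = 30
Search for 21: compare at each node
Path: [30, 10, 21]


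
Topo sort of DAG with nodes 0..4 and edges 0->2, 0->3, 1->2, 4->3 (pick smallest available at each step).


Kahn's algorithm, process smallest node first
Order: [0, 1, 2, 4, 3]


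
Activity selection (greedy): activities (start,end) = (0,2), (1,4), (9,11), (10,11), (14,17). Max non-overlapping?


Greedy: pick earliest-ending, then skip overlaps.
Selected (3 activities): [(0, 2), (9, 11), (14, 17)]


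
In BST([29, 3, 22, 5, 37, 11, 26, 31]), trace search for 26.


BST root = 29
Search for 26: compare at each node
Path: [29, 3, 22, 26]


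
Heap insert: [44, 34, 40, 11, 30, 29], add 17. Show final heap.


Append 17: [44, 34, 40, 11, 30, 29, 17]
Bubble up: no swaps needed
Result: [44, 34, 40, 11, 30, 29, 17]


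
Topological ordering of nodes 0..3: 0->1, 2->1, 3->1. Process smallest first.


Kahn's algorithm, process smallest node first
Order: [0, 2, 3, 1]


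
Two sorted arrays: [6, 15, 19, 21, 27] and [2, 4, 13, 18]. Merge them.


Compare heads, take smaller each step.
Merged: [2, 4, 6, 13, 15, 18, 19, 21, 27]


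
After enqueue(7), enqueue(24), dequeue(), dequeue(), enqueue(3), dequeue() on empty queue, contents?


enqueue(7) -> [7]
enqueue(24) -> [7, 24]
dequeue() returns 7 -> [24]
dequeue() returns 24 -> []
enqueue(3) -> [3]
dequeue() returns 3 -> []
Final queue (front to back): []


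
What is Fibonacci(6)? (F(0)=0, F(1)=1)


F(n)=F(n-1)+F(n-2)
...F(4)=3, F(5)=5, F(6)=8


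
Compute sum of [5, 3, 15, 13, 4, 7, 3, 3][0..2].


Prefix sums: [0, 5, 8, 23, 36, 40, 47, 50, 53]
Sum[0..2] = prefix[3] - prefix[0] = 23 - 0 = 23


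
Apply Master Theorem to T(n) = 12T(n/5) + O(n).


a=12, b=5, c=1. log_5(12)=1.544 > c=1. Case 1: O(n^log_b(a)) = O(n^1.544)
Complexity: O(n^1.544)


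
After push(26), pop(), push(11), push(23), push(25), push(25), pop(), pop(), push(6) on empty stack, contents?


push(26) -> [26]
pop() returns 26 -> []
push(11) -> [11]
push(23) -> [11, 23]
push(25) -> [11, 23, 25]
push(25) -> [11, 23, 25, 25]
pop() returns 25 -> [11, 23, 25]
pop() returns 25 -> [11, 23]
push(6) -> [11, 23, 6]
Final stack (bottom to top): [11, 23, 6]


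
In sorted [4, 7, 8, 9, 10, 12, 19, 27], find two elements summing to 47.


Two pointers: lo=0, hi=7
No pair sums to 47


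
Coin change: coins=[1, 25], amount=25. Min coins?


dp[0]=0; dp[i]=1+min(dp[i-c] for c in coins)
...dp[20]=20, dp[21]=21, dp[22]=22, dp[23]=23, dp[24]=24, dp[25]=1
Minimum coins for 25 = 1


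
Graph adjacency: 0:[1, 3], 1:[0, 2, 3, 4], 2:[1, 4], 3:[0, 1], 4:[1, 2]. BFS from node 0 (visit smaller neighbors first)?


BFS queue: start with [0]
Visit order: [0, 1, 3, 2, 4]


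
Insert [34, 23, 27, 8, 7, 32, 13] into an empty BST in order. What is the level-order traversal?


Root = 34; build tree by BST insertion.
Level-Order traversal: [34, 23, 8, 27, 7, 13, 32]


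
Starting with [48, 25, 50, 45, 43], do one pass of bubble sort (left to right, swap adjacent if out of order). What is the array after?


After one pass: [25, 48, 45, 43, 50]


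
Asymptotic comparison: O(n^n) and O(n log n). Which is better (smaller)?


linearithmic grows slower than n^n
O(n log n) is asymptotically smaller; O(n^n) grows faster


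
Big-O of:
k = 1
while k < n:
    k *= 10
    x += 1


Per nesting level: O(log n) = O(log n)
Complexity: O(log n)


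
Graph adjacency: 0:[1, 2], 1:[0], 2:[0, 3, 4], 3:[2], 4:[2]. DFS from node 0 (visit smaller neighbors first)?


DFS stack-based: start with [0]
Visit order: [0, 1, 2, 3, 4]


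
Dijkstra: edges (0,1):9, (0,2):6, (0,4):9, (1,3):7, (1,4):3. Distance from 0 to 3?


Dijkstra from 0:
Distances: {0: 0, 1: 9, 2: 6, 3: 16, 4: 9}
Shortest distance to 3 = 16, path = [0, 1, 3]


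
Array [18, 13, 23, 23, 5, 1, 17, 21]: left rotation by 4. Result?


Left rotate by 4: [5, 1, 17, 21, 18, 13, 23, 23]


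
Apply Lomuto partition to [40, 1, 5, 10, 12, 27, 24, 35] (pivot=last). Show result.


Elements <= 35 go left of pivot.
Result: [1, 5, 10, 12, 27, 24, 35, 40], pivot at index 6


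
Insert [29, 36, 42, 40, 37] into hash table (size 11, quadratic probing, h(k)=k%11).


Insertions: 29->slot 7; 36->slot 3; 42->slot 9; 40->slot 8; 37->slot 4
Table: [None, None, None, 36, 37, None, None, 29, 40, 42, None]


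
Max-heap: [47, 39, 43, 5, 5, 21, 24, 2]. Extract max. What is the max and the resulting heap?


Max = 47
Replace root with last, heapify down
Resulting heap: [43, 39, 24, 5, 5, 21, 2]


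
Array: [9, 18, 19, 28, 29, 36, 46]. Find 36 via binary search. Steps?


Search for 36:
[0,6] mid=3 arr[3]=28
[4,6] mid=5 arr[5]=36
Total: 2 comparisons


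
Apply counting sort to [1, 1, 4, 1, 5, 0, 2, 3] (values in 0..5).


Count array: [1, 3, 1, 1, 1, 1]
Reconstruct: [0, 1, 1, 1, 2, 3, 4, 5]


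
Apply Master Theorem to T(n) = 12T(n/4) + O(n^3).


a=12, b=4, c=3. log_4(12)=1.792 < c=3. Case 3: O(n^c) = O(n^3)
Complexity: O(n^3)


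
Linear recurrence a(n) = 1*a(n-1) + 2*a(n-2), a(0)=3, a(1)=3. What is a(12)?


Build bottom-up:
...a(10)=2049, a(11)=4095, a(12)=1*4095+2*2049=8193


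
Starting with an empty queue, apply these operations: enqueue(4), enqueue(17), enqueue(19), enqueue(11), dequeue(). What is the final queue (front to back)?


enqueue(4) -> [4]
enqueue(17) -> [4, 17]
enqueue(19) -> [4, 17, 19]
enqueue(11) -> [4, 17, 19, 11]
dequeue() returns 4 -> [17, 19, 11]
Final queue (front to back): [17, 19, 11]


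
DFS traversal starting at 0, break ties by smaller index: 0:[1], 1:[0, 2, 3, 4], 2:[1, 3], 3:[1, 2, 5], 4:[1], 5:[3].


DFS stack-based: start with [0]
Visit order: [0, 1, 2, 3, 5, 4]


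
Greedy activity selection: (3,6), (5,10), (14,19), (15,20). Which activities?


Greedy: pick earliest-ending, then skip overlaps.
Selected (2 activities): [(3, 6), (14, 19)]


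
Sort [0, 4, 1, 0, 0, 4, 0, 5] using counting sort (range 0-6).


Count array: [4, 1, 0, 0, 2, 1, 0]
Reconstruct: [0, 0, 0, 0, 1, 4, 4, 5]


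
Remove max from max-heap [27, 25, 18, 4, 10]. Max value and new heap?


Max = 27
Replace root with last, heapify down
Resulting heap: [25, 10, 18, 4]


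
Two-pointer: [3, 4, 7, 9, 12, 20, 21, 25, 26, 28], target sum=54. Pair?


Two pointers: lo=0, hi=9
Found pair: (26, 28) summing to 54


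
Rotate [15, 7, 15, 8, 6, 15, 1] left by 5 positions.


Left rotate by 5: [15, 1, 15, 7, 15, 8, 6]


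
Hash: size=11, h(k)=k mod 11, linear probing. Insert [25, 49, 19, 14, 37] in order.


Insertions: 25->slot 3; 49->slot 5; 19->slot 8; 14->slot 4; 37->slot 6
Table: [None, None, None, 25, 14, 49, 37, None, 19, None, None]


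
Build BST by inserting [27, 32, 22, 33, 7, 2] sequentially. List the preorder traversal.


Root = 27; build tree by BST insertion.
Preorder traversal: [27, 22, 7, 2, 32, 33]


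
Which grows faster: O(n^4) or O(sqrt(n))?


sublinear grows slower than quartic
O(sqrt(n)) is asymptotically smaller; O(n^4) grows faster


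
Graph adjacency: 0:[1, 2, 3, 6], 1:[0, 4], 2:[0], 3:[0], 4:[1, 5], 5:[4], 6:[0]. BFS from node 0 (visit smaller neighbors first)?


BFS queue: start with [0]
Visit order: [0, 1, 2, 3, 6, 4, 5]


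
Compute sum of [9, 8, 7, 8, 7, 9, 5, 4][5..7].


Prefix sums: [0, 9, 17, 24, 32, 39, 48, 53, 57]
Sum[5..7] = prefix[8] - prefix[5] = 57 - 39 = 18


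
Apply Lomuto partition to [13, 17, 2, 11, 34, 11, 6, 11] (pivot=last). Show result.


Elements <= 11 go left of pivot.
Result: [2, 11, 11, 6, 11, 13, 17, 34], pivot at index 4


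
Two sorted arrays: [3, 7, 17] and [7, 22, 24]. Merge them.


Compare heads, take smaller each step.
Merged: [3, 7, 7, 17, 22, 24]


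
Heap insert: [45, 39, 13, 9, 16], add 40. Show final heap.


Append 40: [45, 39, 13, 9, 16, 40]
Bubble up: swap idx 5(40) with idx 2(13)
Result: [45, 39, 40, 9, 16, 13]


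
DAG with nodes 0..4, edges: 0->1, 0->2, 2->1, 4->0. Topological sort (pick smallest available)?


Kahn's algorithm, process smallest node first
Order: [3, 4, 0, 2, 1]


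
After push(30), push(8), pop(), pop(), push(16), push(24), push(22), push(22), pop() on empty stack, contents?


push(30) -> [30]
push(8) -> [30, 8]
pop() returns 8 -> [30]
pop() returns 30 -> []
push(16) -> [16]
push(24) -> [16, 24]
push(22) -> [16, 24, 22]
push(22) -> [16, 24, 22, 22]
pop() returns 22 -> [16, 24, 22]
Final stack (bottom to top): [16, 24, 22]


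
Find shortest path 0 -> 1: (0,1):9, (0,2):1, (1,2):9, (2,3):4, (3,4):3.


Dijkstra from 0:
Distances: {0: 0, 1: 9, 2: 1, 3: 5, 4: 8}
Shortest distance to 1 = 9, path = [0, 1]


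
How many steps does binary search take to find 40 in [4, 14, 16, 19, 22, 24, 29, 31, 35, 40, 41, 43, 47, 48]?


Search for 40:
[0,13] mid=6 arr[6]=29
[7,13] mid=10 arr[10]=41
[7,9] mid=8 arr[8]=35
[9,9] mid=9 arr[9]=40
Total: 4 comparisons


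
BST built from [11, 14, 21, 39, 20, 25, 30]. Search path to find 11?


BST root = 11
Search for 11: compare at each node
Path: [11]


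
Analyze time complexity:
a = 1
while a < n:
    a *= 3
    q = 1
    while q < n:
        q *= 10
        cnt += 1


Per nesting level: O(log n) * O(log n) = O((log n)^2)
Complexity: O((log n)^2)


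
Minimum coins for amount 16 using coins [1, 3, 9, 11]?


dp[0]=0; dp[i]=1+min(dp[i-c] for c in coins)
...dp[11]=1, dp[12]=2, dp[13]=3, dp[14]=2, dp[15]=3, dp[16]=4
Minimum coins for 16 = 4


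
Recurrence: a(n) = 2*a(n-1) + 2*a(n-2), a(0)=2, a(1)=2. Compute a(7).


Build bottom-up:
...a(5)=152, a(6)=416, a(7)=2*416+2*152=1136


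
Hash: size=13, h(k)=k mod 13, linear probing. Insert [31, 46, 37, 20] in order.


Insertions: 31->slot 5; 46->slot 7; 37->slot 11; 20->slot 8
Table: [None, None, None, None, None, 31, None, 46, 20, None, None, 37, None]


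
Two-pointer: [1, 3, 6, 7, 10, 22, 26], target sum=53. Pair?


Two pointers: lo=0, hi=6
No pair sums to 53


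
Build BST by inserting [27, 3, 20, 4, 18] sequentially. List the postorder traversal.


Root = 27; build tree by BST insertion.
Postorder traversal: [18, 4, 20, 3, 27]


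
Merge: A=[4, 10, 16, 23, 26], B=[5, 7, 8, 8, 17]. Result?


Compare heads, take smaller each step.
Merged: [4, 5, 7, 8, 8, 10, 16, 17, 23, 26]


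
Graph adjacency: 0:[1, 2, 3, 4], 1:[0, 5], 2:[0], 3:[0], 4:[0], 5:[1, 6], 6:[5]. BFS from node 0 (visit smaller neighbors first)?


BFS queue: start with [0]
Visit order: [0, 1, 2, 3, 4, 5, 6]


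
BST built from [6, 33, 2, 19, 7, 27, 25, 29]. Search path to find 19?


BST root = 6
Search for 19: compare at each node
Path: [6, 33, 19]


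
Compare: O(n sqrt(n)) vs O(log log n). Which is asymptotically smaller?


double-logarithmic grows slower than n^1.5
O(log log n) is asymptotically smaller; O(n sqrt(n)) grows faster


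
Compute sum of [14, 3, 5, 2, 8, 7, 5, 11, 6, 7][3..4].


Prefix sums: [0, 14, 17, 22, 24, 32, 39, 44, 55, 61, 68]
Sum[3..4] = prefix[5] - prefix[3] = 32 - 22 = 10


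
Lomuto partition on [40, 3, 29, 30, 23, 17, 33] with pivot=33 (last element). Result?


Elements <= 33 go left of pivot.
Result: [3, 29, 30, 23, 17, 33, 40], pivot at index 5


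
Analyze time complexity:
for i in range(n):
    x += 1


Per nesting level: O(n) = O(n)
Complexity: O(n)


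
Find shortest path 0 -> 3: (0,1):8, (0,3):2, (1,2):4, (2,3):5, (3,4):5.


Dijkstra from 0:
Distances: {0: 0, 1: 8, 2: 7, 3: 2, 4: 7}
Shortest distance to 3 = 2, path = [0, 3]


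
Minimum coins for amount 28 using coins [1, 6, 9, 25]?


dp[0]=0; dp[i]=1+min(dp[i-c] for c in coins)
...dp[23]=5, dp[24]=3, dp[25]=1, dp[26]=2, dp[27]=3, dp[28]=4
Minimum coins for 28 = 4


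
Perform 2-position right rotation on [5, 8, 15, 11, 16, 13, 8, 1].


Right rotate by 2: [8, 1, 5, 8, 15, 11, 16, 13]


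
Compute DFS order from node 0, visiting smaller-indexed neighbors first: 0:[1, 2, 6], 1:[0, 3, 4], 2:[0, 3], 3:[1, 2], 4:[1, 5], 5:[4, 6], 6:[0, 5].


DFS stack-based: start with [0]
Visit order: [0, 1, 3, 2, 4, 5, 6]


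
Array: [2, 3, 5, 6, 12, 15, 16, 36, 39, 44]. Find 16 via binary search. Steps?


Search for 16:
[0,9] mid=4 arr[4]=12
[5,9] mid=7 arr[7]=36
[5,6] mid=5 arr[5]=15
[6,6] mid=6 arr[6]=16
Total: 4 comparisons


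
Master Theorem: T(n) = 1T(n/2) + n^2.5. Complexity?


a=1, b=2, c=2.5. log_2(1)=0 < c=2.5. Case 3: O(n^c) = O(n^2.500)
Complexity: O(n^2.500)


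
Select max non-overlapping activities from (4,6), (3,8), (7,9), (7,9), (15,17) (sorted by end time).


Greedy: pick earliest-ending, then skip overlaps.
Selected (3 activities): [(4, 6), (7, 9), (15, 17)]


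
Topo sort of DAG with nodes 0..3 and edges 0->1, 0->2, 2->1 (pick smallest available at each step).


Kahn's algorithm, process smallest node first
Order: [0, 2, 1, 3]


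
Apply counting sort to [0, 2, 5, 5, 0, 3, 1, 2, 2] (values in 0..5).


Count array: [2, 1, 3, 1, 0, 2]
Reconstruct: [0, 0, 1, 2, 2, 2, 3, 5, 5]


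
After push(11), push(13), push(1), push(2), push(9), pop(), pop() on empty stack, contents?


push(11) -> [11]
push(13) -> [11, 13]
push(1) -> [11, 13, 1]
push(2) -> [11, 13, 1, 2]
push(9) -> [11, 13, 1, 2, 9]
pop() returns 9 -> [11, 13, 1, 2]
pop() returns 2 -> [11, 13, 1]
Final stack (bottom to top): [11, 13, 1]


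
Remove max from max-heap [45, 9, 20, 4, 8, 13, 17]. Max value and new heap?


Max = 45
Replace root with last, heapify down
Resulting heap: [20, 9, 17, 4, 8, 13]


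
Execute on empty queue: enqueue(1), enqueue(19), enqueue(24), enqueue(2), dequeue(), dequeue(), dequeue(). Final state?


enqueue(1) -> [1]
enqueue(19) -> [1, 19]
enqueue(24) -> [1, 19, 24]
enqueue(2) -> [1, 19, 24, 2]
dequeue() returns 1 -> [19, 24, 2]
dequeue() returns 19 -> [24, 2]
dequeue() returns 24 -> [2]
Final queue (front to back): [2]


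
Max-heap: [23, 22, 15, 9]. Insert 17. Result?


Append 17: [23, 22, 15, 9, 17]
Bubble up: no swaps needed
Result: [23, 22, 15, 9, 17]


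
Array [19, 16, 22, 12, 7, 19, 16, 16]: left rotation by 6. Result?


Left rotate by 6: [16, 16, 19, 16, 22, 12, 7, 19]


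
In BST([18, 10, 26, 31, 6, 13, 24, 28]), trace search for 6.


BST root = 18
Search for 6: compare at each node
Path: [18, 10, 6]


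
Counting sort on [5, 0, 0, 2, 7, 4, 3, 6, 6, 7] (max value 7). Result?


Count array: [2, 0, 1, 1, 1, 1, 2, 2]
Reconstruct: [0, 0, 2, 3, 4, 5, 6, 6, 7, 7]


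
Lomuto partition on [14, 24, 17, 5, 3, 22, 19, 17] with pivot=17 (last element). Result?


Elements <= 17 go left of pivot.
Result: [14, 17, 5, 3, 17, 22, 19, 24], pivot at index 4


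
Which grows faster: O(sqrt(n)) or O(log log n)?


double-logarithmic grows slower than sublinear
O(log log n) is asymptotically smaller; O(sqrt(n)) grows faster


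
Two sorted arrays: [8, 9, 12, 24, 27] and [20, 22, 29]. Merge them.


Compare heads, take smaller each step.
Merged: [8, 9, 12, 20, 22, 24, 27, 29]


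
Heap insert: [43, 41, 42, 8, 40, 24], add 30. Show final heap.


Append 30: [43, 41, 42, 8, 40, 24, 30]
Bubble up: no swaps needed
Result: [43, 41, 42, 8, 40, 24, 30]


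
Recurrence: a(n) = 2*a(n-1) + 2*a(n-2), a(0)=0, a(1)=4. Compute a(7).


Build bottom-up:
...a(5)=176, a(6)=480, a(7)=2*480+2*176=1312


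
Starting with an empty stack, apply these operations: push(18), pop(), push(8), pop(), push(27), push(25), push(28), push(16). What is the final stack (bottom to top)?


push(18) -> [18]
pop() returns 18 -> []
push(8) -> [8]
pop() returns 8 -> []
push(27) -> [27]
push(25) -> [27, 25]
push(28) -> [27, 25, 28]
push(16) -> [27, 25, 28, 16]
Final stack (bottom to top): [27, 25, 28, 16]


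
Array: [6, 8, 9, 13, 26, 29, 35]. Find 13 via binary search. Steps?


Search for 13:
[0,6] mid=3 arr[3]=13
Total: 1 comparisons


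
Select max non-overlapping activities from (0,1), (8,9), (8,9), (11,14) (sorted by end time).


Greedy: pick earliest-ending, then skip overlaps.
Selected (3 activities): [(0, 1), (8, 9), (11, 14)]


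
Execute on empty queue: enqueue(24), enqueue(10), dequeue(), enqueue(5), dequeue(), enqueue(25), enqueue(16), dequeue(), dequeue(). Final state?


enqueue(24) -> [24]
enqueue(10) -> [24, 10]
dequeue() returns 24 -> [10]
enqueue(5) -> [10, 5]
dequeue() returns 10 -> [5]
enqueue(25) -> [5, 25]
enqueue(16) -> [5, 25, 16]
dequeue() returns 5 -> [25, 16]
dequeue() returns 25 -> [16]
Final queue (front to back): [16]


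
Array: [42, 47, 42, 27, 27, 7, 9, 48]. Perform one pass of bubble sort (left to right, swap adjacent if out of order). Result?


After one pass: [42, 42, 27, 27, 7, 9, 47, 48]


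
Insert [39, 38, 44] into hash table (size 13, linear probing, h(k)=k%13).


Insertions: 39->slot 0; 38->slot 12; 44->slot 5
Table: [39, None, None, None, None, 44, None, None, None, None, None, None, 38]


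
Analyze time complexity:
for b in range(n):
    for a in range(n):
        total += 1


Per nesting level: O(n) * O(n) = O(n^2)
Complexity: O(n^2)


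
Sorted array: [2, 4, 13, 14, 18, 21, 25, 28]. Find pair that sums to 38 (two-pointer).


Two pointers: lo=0, hi=7
Found pair: (13, 25) summing to 38


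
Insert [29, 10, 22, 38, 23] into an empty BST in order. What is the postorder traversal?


Root = 29; build tree by BST insertion.
Postorder traversal: [23, 22, 10, 38, 29]


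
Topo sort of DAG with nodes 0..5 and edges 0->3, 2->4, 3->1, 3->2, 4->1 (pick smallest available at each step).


Kahn's algorithm, process smallest node first
Order: [0, 3, 2, 4, 1, 5]
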